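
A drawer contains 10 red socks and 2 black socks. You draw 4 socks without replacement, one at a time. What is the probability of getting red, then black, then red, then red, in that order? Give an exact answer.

Chain rule:
P = 10/12 × 2/11 × 9/10 × 8/9 = 1440/11880 = 4/33.

4/33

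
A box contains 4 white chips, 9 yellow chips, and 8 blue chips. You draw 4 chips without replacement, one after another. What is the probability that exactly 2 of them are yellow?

264/665

One ordering (yellow drawn first) has probability 9/21 × 8/20 × 12/19 × 11/18 = 9504/143640 = 44/665.
There are C(4,2) = 6 such orderings, each equally likely, so P = 6 × 44/665 = 264/665.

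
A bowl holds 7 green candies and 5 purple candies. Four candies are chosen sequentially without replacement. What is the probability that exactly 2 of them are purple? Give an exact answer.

14/33

One ordering (purple drawn first) has probability 5/12 × 4/11 × 7/10 × 6/9 = 840/11880 = 7/99.
There are C(4,2) = 6 such orderings, each equally likely, so P = 6 × 7/99 = 14/33.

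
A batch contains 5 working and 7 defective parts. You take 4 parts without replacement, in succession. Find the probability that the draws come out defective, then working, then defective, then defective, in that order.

Multiply the probability of each draw given the previous ones:
P = 7/12 × 5/11 × 6/10 × 5/9 = 1050/11880 = 35/396.

35/396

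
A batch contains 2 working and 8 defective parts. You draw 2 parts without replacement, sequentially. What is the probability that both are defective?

P(every draw is defective) = 8/10 × 7/9 = 56/90 = 28/45.

28/45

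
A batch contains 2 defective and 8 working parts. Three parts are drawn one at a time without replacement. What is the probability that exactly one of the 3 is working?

One ordering (working drawn first) has probability 8/10 × 2/9 × 1/8 = 16/720 = 1/45.
There are C(3,1) = 3 such orderings, each equally likely, so P = 3 × 1/45 = 1/15.

1/15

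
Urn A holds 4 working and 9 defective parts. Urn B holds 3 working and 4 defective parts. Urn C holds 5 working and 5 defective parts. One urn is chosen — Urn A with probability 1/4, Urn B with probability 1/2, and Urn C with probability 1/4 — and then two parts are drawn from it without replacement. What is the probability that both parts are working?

From Urn A: P(both working) = (4/13)(3/12) = 1/13.
From Urn B: P(both working) = (3/7)(2/6) = 1/7.
From Urn C: P(both working) = (5/10)(4/9) = 2/9.
Total probability = (1/4)(1/13) + (1/2)(1/7) + (1/4)(2/9) = 479/3276.

479/3276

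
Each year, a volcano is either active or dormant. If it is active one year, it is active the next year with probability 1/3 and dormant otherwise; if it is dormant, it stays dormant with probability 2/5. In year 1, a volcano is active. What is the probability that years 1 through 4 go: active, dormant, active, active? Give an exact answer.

2/15

Year 1 is given. For each transition, use the conditional probability from the current state:
P(dormant | active) = 2/3; P(active | dormant) = 3/5; P(active | active) = 1/3.
P = 2/3 × 3/5 × 1/3 = 6/45 = 2/15.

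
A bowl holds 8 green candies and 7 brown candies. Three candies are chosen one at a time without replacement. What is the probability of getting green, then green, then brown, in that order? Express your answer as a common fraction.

28/195

Each draw changes the counts, so multiply the conditional probabilities along the sequence:
P = 8/15 × 7/14 × 7/13 = 392/2730 = 28/195.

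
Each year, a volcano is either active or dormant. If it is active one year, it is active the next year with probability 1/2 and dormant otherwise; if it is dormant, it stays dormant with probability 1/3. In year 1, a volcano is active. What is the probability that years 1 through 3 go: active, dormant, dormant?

1/6

Year 1 is given. For each transition, use the conditional probability from the current state:
P(dormant | active) = 1/2; P(dormant | dormant) = 1/3.
P = 1/2 × 1/3 = 1/6.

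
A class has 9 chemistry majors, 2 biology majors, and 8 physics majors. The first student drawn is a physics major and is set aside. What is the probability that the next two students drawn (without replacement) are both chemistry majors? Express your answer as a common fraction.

4/17

After the first draw, 9 of the remaining 18 students are chemistry majors.
P = 9/18 × 8/17 = 72/306 = 4/17.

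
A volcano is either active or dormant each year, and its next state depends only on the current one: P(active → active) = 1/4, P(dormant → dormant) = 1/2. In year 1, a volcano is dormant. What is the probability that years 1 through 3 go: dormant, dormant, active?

Year 1 is given. For each transition, use the conditional probability from the current state:
P(dormant | dormant) = 1/2; P(active | dormant) = 1/2.
P = 1/2 × 1/2 = 1/4.

1/4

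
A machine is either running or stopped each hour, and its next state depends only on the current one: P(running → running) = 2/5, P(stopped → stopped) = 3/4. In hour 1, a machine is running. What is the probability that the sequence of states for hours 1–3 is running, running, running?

Hour 1 is given. For each transition, use the conditional probability from the current state:
P(running | running) = 2/5; P(running | running) = 2/5.
P = 2/5 × 2/5 = 4/25.

4/25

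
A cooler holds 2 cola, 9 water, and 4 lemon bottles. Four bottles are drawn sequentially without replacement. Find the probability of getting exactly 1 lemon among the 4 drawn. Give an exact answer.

44/91

One ordering (lemon drawn first) has probability 4/15 × 11/14 × 10/13 × 9/12 = 3960/32760 = 11/91.
There are C(4,1) = 4 such orderings, each equally likely, so P = 4 × 11/91 = 44/91.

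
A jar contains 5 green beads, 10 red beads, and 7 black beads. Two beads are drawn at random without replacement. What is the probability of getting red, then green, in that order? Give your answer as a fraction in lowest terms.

25/231

Multiply the probability of each draw given the previous ones:
P = 10/22 × 5/21 = 50/462 = 25/231.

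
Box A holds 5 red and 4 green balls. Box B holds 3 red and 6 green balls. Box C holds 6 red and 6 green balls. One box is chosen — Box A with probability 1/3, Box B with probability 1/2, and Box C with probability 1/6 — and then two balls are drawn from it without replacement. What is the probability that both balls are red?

409/2376

From Box A: P(both red) = (5/9)(4/8) = 5/18.
From Box B: P(both red) = (3/9)(2/8) = 1/12.
From Box C: P(both red) = (6/12)(5/11) = 5/22.
Total probability = (1/3)(5/18) + (1/2)(1/12) + (1/6)(5/22) = 409/2376.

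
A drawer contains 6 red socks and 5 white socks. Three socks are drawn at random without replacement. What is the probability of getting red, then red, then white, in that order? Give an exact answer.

Multiply the probability of each draw given the previous ones:
P = 6/11 × 5/10 × 5/9 = 150/990 = 5/33.

5/33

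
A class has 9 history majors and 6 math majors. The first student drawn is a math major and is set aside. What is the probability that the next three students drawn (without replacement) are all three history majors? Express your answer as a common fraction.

3/13

With the first student removed, 9 history majors remain out of 14.
P = 9/14 × 8/13 × 7/12 = 504/2184 = 3/13.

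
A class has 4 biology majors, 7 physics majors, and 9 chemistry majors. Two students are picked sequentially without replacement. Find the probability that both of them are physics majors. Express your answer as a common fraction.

21/190

P = 7/20 × 6/19 = 42/380 = 21/190.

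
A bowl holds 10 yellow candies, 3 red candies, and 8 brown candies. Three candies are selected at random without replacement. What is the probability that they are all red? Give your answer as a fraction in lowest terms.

P(every draw is red) = 3/21 × 2/20 × 1/19 = 6/7980 = 1/1330.

1/1330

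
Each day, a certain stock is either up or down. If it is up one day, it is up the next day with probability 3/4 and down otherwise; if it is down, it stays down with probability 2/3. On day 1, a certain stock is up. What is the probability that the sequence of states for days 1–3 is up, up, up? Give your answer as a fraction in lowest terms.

Day 1 is given. For each transition, use the conditional probability from the current state:
P(up | up) = 3/4; P(up | up) = 3/4.
P = 3/4 × 3/4 = 9/16.

9/16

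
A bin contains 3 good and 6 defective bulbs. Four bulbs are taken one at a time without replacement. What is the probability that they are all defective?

5/42

P = 6/9 × 5/8 × 4/7 × 3/6 = 360/3024 = 5/42.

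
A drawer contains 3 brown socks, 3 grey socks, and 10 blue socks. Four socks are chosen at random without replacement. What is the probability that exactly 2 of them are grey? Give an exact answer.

One ordering (grey drawn first) has probability 3/16 × 2/15 × 13/14 × 12/13 = 936/43680 = 3/140.
There are C(4,2) = 6 such orderings, each equally likely, so P = 6 × 3/140 = 9/70.

9/70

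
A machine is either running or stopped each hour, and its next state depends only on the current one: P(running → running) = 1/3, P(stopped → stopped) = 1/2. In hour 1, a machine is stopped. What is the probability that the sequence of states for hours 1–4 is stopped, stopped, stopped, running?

1/8

Hour 1 is given. For each transition, use the conditional probability from the current state:
P(stopped | stopped) = 1/2; P(stopped | stopped) = 1/2; P(running | stopped) = 1/2.
P = 1/2 × 1/2 × 1/2 = 1/8.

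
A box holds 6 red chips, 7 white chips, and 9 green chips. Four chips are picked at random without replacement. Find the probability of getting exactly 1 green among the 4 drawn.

One ordering (green drawn first) has probability 9/22 × 13/21 × 12/20 × 11/19 = 15444/175560 = 117/1330.
There are C(4,1) = 4 such orderings, each equally likely, so P = 4 × 117/1330 = 234/665.

234/665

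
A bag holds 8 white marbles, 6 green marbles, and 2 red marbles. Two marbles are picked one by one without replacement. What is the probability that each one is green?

1/8

P = 6/16 × 5/15 = 30/240 = 1/8.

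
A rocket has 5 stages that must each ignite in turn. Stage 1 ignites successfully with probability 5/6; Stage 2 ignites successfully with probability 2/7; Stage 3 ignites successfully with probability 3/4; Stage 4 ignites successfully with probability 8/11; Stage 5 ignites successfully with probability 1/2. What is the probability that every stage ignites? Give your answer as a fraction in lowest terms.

5/77

The events are sequential, so multiply the conditional probabilities:
P = 5/6 × 2/7 × 3/4 × 8/11 × 1/2 = 240/3696 = 5/77.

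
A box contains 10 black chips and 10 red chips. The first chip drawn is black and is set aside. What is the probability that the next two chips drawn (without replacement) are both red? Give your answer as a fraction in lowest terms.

5/19

After the first draw, 10 of the remaining 19 chips are red.
P = 10/19 × 9/18 = 90/342 = 5/19.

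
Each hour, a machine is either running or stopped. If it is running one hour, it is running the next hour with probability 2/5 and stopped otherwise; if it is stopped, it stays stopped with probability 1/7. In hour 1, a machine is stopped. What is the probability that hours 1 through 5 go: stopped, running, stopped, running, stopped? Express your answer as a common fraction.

Hour 1 is given. For each transition, use the conditional probability from the current state:
P(running | stopped) = 6/7; P(stopped | running) = 3/5; P(running | stopped) = 6/7; P(stopped | running) = 3/5.
P = 6/7 × 3/5 × 6/7 × 3/5 = 324/1225.

324/1225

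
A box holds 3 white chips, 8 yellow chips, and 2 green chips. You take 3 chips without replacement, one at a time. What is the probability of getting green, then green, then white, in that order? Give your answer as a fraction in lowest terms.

1/286

Each draw changes the counts, so multiply the conditional probabilities along the sequence:
P = 2/13 × 1/12 × 3/11 = 6/1716 = 1/286.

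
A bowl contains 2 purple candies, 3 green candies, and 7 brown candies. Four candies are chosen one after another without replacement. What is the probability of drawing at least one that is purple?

P(no purple) = 10/12 × 9/11 × 8/10 × 7/9 = 5040/11880 = 14/33.
P(at least one) = 1 − 14/33 = 19/33.

19/33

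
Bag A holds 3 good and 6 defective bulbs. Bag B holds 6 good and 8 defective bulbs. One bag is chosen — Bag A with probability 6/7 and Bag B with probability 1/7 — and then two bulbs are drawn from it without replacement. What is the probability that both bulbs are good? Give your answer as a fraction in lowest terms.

121/1274

From Bag A: P(both good) = (3/9)(2/8) = 1/12.
From Bag B: P(both good) = (6/14)(5/13) = 15/91.
Total probability = (6/7)(1/12) + (1/7)(15/91) = 121/1274.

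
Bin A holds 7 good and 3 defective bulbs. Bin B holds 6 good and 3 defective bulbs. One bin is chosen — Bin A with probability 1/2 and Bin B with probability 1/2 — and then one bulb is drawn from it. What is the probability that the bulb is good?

41/60

From Bin A: P(good) = 7/10.
From Bin B: P(good) = 6/9.
Total probability = (1/2)(7/10) + (1/2)(6/9) = 41/60.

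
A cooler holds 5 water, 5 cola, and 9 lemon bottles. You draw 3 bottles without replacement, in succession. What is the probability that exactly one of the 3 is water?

455/969

One ordering (water drawn first) has probability 5/19 × 14/18 × 13/17 = 910/5814 = 455/2907.
There are C(3,1) = 3 such orderings, each equally likely, so P = 3 × 455/2907 = 455/969.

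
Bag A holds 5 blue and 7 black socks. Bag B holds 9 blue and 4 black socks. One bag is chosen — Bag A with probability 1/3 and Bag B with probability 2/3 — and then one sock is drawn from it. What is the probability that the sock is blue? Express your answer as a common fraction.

From Bag A: P(blue) = 5/12.
From Bag B: P(blue) = 9/13.
Total probability = (1/3)(5/12) + (2/3)(9/13) = 281/468.

281/468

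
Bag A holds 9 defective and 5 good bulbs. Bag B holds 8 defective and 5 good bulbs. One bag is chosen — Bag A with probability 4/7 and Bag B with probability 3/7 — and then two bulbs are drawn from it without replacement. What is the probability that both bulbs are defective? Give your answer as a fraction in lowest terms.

242/637

From Bag A: P(both defective) = (9/14)(8/13) = 36/91.
From Bag B: P(both defective) = (8/13)(7/12) = 14/39.
Total probability = (4/7)(36/91) + (3/7)(14/39) = 242/637.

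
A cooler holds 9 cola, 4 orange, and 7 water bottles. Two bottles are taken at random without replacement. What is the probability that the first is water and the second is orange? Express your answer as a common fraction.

7/95

Chain rule:
P = 7/20 × 4/19 = 28/380 = 7/95.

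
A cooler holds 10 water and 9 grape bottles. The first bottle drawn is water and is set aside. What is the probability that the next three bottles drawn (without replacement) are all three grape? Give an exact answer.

With the first bottle removed, 9 grape remain out of 18.
P = 9/18 × 8/17 × 7/16 = 504/4896 = 7/68.

7/68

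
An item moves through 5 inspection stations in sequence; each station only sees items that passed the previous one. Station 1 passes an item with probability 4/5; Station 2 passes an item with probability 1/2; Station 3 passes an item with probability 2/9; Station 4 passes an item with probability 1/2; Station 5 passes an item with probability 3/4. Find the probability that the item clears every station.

Multiplying along the chain,
P = 4/5 × 1/2 × 2/9 × 1/2 × 3/4 = 24/720 = 1/30.

1/30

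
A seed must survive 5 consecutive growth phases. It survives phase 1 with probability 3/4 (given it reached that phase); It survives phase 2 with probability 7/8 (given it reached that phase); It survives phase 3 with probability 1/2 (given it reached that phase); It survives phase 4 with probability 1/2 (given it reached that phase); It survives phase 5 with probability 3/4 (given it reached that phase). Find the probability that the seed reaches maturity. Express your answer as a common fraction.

Multiplying along the chain,
P = 3/4 × 7/8 × 1/2 × 1/2 × 3/4 = 63/512.

63/512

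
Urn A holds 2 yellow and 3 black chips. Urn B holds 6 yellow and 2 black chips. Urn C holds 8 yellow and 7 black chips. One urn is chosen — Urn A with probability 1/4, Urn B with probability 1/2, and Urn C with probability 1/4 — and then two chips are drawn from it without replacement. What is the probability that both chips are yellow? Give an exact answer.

151/420

From Urn A: P(both yellow) = (2/5)(1/4) = 1/10.
From Urn B: P(both yellow) = (6/8)(5/7) = 15/28.
From Urn C: P(both yellow) = (8/15)(7/14) = 4/15.
Total probability = (1/4)(1/10) + (1/2)(15/28) + (1/4)(4/15) = 151/420.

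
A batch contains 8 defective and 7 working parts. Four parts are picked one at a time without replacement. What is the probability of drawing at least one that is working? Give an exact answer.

37/39

P(no working) = 8/15 × 7/14 × 6/13 × 5/12 = 1680/32760 = 2/39.
P(at least one) = 1 − 2/39 = 37/39.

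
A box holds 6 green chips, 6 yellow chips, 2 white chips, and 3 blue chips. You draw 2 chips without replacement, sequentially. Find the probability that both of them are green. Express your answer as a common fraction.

P(all green) = 6/17 × 5/16 = 30/272 = 15/136.

15/136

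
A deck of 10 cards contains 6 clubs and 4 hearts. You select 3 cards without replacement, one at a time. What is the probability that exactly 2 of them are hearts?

One ordering (hearts drawn first) has probability 4/10 × 3/9 × 6/8 = 72/720 = 1/10.
There are C(3,2) = 3 such orderings, each equally likely, so P = 3 × 1/10 = 3/10.

3/10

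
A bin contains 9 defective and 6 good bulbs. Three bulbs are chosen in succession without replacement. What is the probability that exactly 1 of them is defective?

One ordering (defective drawn first) has probability 9/15 × 6/14 × 5/13 = 270/2730 = 9/91.
There are C(3,1) = 3 such orderings, each equally likely, so P = 3 × 9/91 = 27/91.

27/91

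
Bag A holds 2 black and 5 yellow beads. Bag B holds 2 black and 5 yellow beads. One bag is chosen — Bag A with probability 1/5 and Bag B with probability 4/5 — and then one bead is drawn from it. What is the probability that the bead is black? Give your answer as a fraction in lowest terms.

2/7

From Bag A: P(black) = 2/7.
From Bag B: P(black) = 2/7.
Total probability = (1/5)(2/7) + (4/5)(2/7) = 2/7.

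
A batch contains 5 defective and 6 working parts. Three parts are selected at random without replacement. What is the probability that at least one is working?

31/33

P(no working) = 5/11 × 4/10 × 3/9 = 60/990 = 2/33.
P(at least one) = 1 − 2/33 = 31/33.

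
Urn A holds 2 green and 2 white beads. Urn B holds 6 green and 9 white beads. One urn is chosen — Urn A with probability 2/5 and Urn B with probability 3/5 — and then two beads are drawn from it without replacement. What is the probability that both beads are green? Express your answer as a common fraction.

16/105

From Urn A: P(both green) = (2/4)(1/3) = 1/6.
From Urn B: P(both green) = (6/15)(5/14) = 1/7.
Total probability = (2/5)(1/6) + (3/5)(1/7) = 16/105.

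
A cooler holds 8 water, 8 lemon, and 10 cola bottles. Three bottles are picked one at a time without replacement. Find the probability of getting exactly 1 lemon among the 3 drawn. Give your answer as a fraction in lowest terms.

One ordering (lemon drawn first) has probability 8/26 × 18/25 × 17/24 = 2448/15600 = 51/325.
There are C(3,1) = 3 such orderings, each equally likely, so P = 3 × 51/325 = 153/325.

153/325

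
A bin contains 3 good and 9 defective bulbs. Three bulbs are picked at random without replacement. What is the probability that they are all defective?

21/55

P = 9/12 × 8/11 × 7/10 = 504/1320 = 21/55.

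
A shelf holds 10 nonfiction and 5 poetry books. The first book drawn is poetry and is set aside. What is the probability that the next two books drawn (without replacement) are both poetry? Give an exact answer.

6/91

With the first book removed, 4 poetry remain out of 14.
P = 4/14 × 3/13 = 12/182 = 6/91.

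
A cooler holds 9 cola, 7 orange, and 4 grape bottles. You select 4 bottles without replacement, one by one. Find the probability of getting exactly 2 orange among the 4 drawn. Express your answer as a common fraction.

One ordering (orange drawn first) has probability 7/20 × 6/19 × 13/18 × 12/17 = 6552/116280 = 91/1615.
There are C(4,2) = 6 such orderings, each equally likely, so P = 6 × 91/1615 = 546/1615.

546/1615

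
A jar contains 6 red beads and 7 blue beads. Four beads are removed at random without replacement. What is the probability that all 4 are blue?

P(all blue) = 7/13 × 6/12 × 5/11 × 4/10 = 840/17160 = 7/143.

7/143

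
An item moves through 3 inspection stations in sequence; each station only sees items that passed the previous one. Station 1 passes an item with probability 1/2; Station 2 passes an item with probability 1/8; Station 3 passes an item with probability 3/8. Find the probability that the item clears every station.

3/128

Multiplying along the chain,
P = 1/2 × 1/8 × 3/8 = 3/128.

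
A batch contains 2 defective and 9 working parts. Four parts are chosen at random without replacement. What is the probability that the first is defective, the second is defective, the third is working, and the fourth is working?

Chain rule:
P = 2/11 × 1/10 × 9/9 × 8/8 = 144/7920 = 1/55.

1/55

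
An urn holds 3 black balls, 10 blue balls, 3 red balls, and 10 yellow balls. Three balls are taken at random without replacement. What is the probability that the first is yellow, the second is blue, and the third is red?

Multiply the probability of each draw given the previous ones:
P = 10/26 × 10/25 × 3/24 = 300/15600 = 1/52.

1/52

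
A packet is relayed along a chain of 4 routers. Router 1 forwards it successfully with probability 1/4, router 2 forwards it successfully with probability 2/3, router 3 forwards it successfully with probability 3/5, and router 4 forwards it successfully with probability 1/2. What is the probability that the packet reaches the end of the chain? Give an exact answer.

Each stage is reached only if all earlier stages succeed, so
P = 1/4 × 2/3 × 3/5 × 1/2 = 6/120 = 1/20.

1/20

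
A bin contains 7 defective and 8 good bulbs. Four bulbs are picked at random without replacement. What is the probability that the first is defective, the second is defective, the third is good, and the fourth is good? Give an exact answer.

14/195

Each draw changes the counts, so multiply the conditional probabilities along the sequence:
P = 7/15 × 6/14 × 8/13 × 7/12 = 2352/32760 = 14/195.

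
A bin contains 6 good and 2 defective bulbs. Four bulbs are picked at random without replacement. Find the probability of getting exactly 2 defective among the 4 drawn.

3/14

One ordering (defective drawn first) has probability 2/8 × 1/7 × 6/6 × 5/5 = 60/1680 = 1/28.
There are C(4,2) = 6 such orderings, each equally likely, so P = 6 × 1/28 = 3/14.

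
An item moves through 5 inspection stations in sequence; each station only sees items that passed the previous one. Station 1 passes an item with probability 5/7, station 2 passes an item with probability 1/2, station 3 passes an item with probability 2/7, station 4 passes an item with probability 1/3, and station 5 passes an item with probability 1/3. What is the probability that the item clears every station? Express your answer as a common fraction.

Multiplying along the chain,
P = 5/7 × 1/2 × 2/7 × 1/3 × 1/3 = 10/882 = 5/441.

5/441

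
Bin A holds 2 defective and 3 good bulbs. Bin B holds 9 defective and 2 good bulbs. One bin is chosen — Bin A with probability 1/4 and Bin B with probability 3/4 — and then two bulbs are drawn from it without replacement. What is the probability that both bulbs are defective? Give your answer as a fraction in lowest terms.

From Bin A: P(both defective) = (2/5)(1/4) = 1/10.
From Bin B: P(both defective) = (9/11)(8/10) = 36/55.
Total probability = (1/4)(1/10) + (3/4)(36/55) = 227/440.

227/440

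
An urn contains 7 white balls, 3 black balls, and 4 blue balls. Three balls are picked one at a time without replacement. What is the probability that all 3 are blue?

P(all blue) = 4/14 × 3/13 × 2/12 = 24/2184 = 1/91.

1/91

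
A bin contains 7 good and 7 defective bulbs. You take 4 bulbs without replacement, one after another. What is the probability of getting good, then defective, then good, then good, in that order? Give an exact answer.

35/572

Each draw changes the counts, so multiply the conditional probabilities along the sequence:
P = 7/14 × 7/13 × 6/12 × 5/11 = 1470/24024 = 35/572.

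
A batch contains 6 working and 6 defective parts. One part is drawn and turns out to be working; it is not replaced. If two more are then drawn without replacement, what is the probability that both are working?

After the first draw, 5 of the remaining 11 parts are working.
P = 5/11 × 4/10 = 20/110 = 2/11.

2/11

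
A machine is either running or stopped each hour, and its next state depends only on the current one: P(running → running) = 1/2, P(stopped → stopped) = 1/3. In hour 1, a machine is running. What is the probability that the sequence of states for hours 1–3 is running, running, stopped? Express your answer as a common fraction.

1/4

Hour 1 is given. For each transition, use the conditional probability from the current state:
P(running | running) = 1/2; P(stopped | running) = 1/2.
P = 1/2 × 1/2 = 1/4.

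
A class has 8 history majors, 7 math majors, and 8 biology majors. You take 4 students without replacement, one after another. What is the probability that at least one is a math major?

P(no math majors) = 16/23 × 15/22 × 14/21 × 13/20 = 43680/212520 = 52/253.
P(at least one) = 1 − 52/253 = 201/253.

201/253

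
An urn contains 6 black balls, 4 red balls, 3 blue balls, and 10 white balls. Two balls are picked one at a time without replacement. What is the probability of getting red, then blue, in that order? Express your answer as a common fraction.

6/253

Multiply the probability of each draw given the previous ones:
P = 4/23 × 3/22 = 12/506 = 6/253.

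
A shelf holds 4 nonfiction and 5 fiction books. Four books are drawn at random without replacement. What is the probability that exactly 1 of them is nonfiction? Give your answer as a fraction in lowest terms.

One ordering (nonfiction drawn first) has probability 4/9 × 5/8 × 4/7 × 3/6 = 240/3024 = 5/63.
There are C(4,1) = 4 such orderings, each equally likely, so P = 4 × 5/63 = 20/63.

20/63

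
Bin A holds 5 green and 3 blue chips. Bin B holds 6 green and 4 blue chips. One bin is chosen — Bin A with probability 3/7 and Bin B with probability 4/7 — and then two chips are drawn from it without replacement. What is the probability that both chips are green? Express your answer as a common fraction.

101/294

From Bin A: P(both green) = (5/8)(4/7) = 5/14.
From Bin B: P(both green) = (6/10)(5/9) = 1/3.
Total probability = (3/7)(5/14) + (4/7)(1/3) = 101/294.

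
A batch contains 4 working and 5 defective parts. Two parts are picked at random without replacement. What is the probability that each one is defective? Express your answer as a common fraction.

P(every draw is defective) = 5/9 × 4/8 = 20/72 = 5/18.

5/18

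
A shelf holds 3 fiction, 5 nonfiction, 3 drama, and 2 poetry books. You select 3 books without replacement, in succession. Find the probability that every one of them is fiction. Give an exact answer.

1/286

P(all fiction) = 3/13 × 2/12 × 1/11 = 6/1716 = 1/286.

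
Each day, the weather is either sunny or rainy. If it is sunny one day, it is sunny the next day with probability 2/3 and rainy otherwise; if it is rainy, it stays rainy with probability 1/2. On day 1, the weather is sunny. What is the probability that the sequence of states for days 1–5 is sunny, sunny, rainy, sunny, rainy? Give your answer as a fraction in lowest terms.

1/27

Day 1 is given. For each transition, use the conditional probability from the current state:
P(sunny | sunny) = 2/3; P(rainy | sunny) = 1/3; P(sunny | rainy) = 1/2; P(rainy | sunny) = 1/3.
P = 2/3 × 1/3 × 1/2 × 1/3 = 2/54 = 1/27.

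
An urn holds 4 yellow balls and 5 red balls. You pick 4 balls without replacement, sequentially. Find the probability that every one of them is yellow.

P(all yellow) = 4/9 × 3/8 × 2/7 × 1/6 = 24/3024 = 1/126.

1/126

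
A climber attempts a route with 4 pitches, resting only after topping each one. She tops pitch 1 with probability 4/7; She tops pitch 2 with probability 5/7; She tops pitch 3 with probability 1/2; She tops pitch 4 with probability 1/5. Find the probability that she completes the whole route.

The events are sequential, so multiply the conditional probabilities:
P = 4/7 × 5/7 × 1/2 × 1/5 = 20/490 = 2/49.

2/49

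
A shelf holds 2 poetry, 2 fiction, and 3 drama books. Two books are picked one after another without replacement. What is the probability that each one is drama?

1/7

P = 3/7 × 2/6 = 6/42 = 1/7.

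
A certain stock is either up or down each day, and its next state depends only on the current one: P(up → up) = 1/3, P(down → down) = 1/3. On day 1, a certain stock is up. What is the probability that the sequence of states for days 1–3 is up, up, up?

Day 1 is given. For each transition, use the conditional probability from the current state:
P(up | up) = 1/3; P(up | up) = 1/3.
P = 1/3 × 1/3 = 1/9.

1/9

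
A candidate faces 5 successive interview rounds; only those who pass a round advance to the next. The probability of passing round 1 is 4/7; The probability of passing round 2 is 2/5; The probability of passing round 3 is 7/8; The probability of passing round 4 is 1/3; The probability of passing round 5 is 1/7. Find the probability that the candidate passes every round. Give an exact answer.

1/105

Multiplying along the chain,
P = 4/7 × 2/5 × 7/8 × 1/3 × 1/7 = 56/5880 = 1/105.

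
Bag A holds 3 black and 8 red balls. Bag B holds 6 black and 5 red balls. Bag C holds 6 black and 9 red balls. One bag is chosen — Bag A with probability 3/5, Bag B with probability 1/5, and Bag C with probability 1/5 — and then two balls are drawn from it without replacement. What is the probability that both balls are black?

From Bag A: P(both black) = (3/11)(2/10) = 3/55.
From Bag B: P(both black) = (6/11)(5/10) = 3/11.
From Bag C: P(both black) = (6/15)(5/14) = 1/7.
Total probability = (3/5)(3/55) + (1/5)(3/11) + (1/5)(1/7) = 223/1925.

223/1925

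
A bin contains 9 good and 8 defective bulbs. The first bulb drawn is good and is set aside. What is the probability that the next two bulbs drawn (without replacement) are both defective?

After the first draw, 8 of the remaining 16 bulbs are defective.
P = 8/16 × 7/15 = 56/240 = 7/30.

7/30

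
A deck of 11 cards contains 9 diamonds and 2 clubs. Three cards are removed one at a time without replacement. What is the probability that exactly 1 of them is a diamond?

3/55

One ordering (a diamond drawn first) has probability 9/11 × 2/10 × 1/9 = 18/990 = 1/55.
There are C(3,1) = 3 such orderings, each equally likely, so P = 3 × 1/55 = 3/55.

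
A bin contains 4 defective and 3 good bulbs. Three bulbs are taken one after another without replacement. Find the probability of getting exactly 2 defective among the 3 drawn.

18/35

One ordering (defective drawn first) has probability 4/7 × 3/6 × 3/5 = 36/210 = 6/35.
There are C(3,2) = 3 such orderings, each equally likely, so P = 3 × 6/35 = 18/35.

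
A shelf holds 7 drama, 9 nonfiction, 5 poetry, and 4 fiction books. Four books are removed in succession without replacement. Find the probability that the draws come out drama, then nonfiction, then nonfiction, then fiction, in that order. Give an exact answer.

Multiply the probability of each draw given the previous ones:
P = 7/25 × 9/24 × 8/23 × 4/22 = 2016/303600 = 42/6325.

42/6325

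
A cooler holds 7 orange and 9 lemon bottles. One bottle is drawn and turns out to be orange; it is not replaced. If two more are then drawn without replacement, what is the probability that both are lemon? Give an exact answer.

After the first draw, 9 of the remaining 15 bottles are lemon.
P = 9/15 × 8/14 = 72/210 = 12/35.

12/35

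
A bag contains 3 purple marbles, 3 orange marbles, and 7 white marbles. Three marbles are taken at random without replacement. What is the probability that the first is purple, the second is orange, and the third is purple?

3/286

Multiply the probability of each draw given the previous ones:
P = 3/13 × 3/12 × 2/11 = 18/1716 = 3/286.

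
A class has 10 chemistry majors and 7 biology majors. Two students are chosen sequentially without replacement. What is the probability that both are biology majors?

P(every draw is a biology major) = 7/17 × 6/16 = 42/272 = 21/136.

21/136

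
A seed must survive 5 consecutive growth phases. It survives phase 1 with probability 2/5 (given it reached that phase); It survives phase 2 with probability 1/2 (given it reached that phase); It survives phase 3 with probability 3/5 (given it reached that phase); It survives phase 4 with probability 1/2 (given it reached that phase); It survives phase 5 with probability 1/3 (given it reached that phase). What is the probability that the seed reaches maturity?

Multiplying along the chain,
P = 2/5 × 1/2 × 3/5 × 1/2 × 1/3 = 6/300 = 1/50.

1/50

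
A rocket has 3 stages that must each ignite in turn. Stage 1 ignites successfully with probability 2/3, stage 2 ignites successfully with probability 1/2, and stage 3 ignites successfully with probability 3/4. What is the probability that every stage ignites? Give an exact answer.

The events are sequential, so multiply the conditional probabilities:
P = 2/3 × 1/2 × 3/4 = 6/24 = 1/4.

1/4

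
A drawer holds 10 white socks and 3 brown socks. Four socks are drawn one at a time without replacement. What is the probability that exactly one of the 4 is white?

One ordering (white drawn first) has probability 10/13 × 3/12 × 2/11 × 1/10 = 60/17160 = 1/286.
There are C(4,1) = 4 such orderings, each equally likely, so P = 4 × 1/286 = 2/143.

2/143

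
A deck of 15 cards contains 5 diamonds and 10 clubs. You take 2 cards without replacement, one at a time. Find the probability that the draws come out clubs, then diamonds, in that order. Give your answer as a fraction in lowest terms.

Each draw changes the counts, so multiply the conditional probabilities along the sequence:
P = 10/15 × 5/14 = 50/210 = 5/21.

5/21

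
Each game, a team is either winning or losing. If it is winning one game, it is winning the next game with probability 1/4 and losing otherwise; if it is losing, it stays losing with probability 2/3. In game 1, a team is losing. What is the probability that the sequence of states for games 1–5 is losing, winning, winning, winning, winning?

1/192

Game 1 is given. For each transition, use the conditional probability from the current state:
P(winning | losing) = 1/3; P(winning | winning) = 1/4; P(winning | winning) = 1/4; P(winning | winning) = 1/4.
P = 1/3 × 1/4 × 1/4 × 1/4 = 1/192.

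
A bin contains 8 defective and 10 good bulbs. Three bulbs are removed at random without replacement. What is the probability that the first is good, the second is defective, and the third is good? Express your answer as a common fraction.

5/34

Each draw changes the counts, so multiply the conditional probabilities along the sequence:
P = 10/18 × 8/17 × 9/16 = 720/4896 = 5/34.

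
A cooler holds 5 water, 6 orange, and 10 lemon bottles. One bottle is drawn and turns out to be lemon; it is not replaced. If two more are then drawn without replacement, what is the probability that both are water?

1/19

After the first draw, 5 of the remaining 20 bottles are water.
P = 5/20 × 4/19 = 20/380 = 1/19.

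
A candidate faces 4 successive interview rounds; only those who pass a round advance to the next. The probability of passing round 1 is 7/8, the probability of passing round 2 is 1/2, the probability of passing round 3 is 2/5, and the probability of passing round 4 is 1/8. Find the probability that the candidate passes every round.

7/320

The events are sequential, so multiply the conditional probabilities:
P = 7/8 × 1/2 × 2/5 × 1/8 = 14/640 = 7/320.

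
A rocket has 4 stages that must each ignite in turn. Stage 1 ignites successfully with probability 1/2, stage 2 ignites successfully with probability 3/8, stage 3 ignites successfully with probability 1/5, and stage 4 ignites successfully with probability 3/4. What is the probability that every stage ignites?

9/320

Each stage is reached only if all earlier stages succeed, so
P = 1/2 × 3/8 × 1/5 × 3/4 = 9/320.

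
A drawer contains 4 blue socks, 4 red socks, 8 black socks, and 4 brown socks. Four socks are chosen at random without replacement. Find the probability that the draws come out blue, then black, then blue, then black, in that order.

28/4845

Chain rule:
P = 4/20 × 8/19 × 3/18 × 7/17 = 672/116280 = 28/4845.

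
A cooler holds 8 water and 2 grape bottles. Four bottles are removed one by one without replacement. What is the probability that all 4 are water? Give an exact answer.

P = 8/10 × 7/9 × 6/8 × 5/7 = 1680/5040 = 1/3.

1/3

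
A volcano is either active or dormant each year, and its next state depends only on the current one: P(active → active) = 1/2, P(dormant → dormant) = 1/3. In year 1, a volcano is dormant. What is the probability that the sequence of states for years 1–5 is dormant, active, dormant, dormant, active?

Year 1 is given. For each transition, use the conditional probability from the current state:
P(active | dormant) = 2/3; P(dormant | active) = 1/2; P(dormant | dormant) = 1/3; P(active | dormant) = 2/3.
P = 2/3 × 1/2 × 1/3 × 2/3 = 4/54 = 2/27.

2/27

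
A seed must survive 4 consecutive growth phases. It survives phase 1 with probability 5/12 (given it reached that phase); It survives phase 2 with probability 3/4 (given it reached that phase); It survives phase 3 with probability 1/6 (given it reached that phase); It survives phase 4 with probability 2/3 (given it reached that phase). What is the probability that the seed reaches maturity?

5/144

The events are sequential, so multiply the conditional probabilities:
P = 5/12 × 3/4 × 1/6 × 2/3 = 30/864 = 5/144.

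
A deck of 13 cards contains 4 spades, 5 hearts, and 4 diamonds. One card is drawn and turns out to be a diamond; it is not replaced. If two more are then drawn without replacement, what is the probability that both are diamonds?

1/22

With the first card removed, 3 diamonds remain out of 12.
P = 3/12 × 2/11 = 6/132 = 1/22.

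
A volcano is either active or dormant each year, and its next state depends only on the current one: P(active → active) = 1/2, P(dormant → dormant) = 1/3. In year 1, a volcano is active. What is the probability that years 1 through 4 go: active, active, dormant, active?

1/6

Year 1 is given. For each transition, use the conditional probability from the current state:
P(active | active) = 1/2; P(dormant | active) = 1/2; P(active | dormant) = 2/3.
P = 1/2 × 1/2 × 2/3 = 2/12 = 1/6.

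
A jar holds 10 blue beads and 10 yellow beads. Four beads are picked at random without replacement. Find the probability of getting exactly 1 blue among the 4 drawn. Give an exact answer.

One ordering (blue drawn first) has probability 10/20 × 10/19 × 9/18 × 8/17 = 7200/116280 = 20/323.
There are C(4,1) = 4 such orderings, each equally likely, so P = 4 × 20/323 = 80/323.

80/323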